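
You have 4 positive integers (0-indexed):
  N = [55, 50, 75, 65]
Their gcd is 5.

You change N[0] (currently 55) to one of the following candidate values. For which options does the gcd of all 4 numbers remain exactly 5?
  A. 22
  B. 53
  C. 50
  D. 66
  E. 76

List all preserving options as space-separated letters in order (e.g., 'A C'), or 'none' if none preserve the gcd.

Old gcd = 5; gcd of others (without N[0]) = 5
New gcd for candidate v: gcd(5, v). Preserves old gcd iff gcd(5, v) = 5.
  Option A: v=22, gcd(5,22)=1 -> changes
  Option B: v=53, gcd(5,53)=1 -> changes
  Option C: v=50, gcd(5,50)=5 -> preserves
  Option D: v=66, gcd(5,66)=1 -> changes
  Option E: v=76, gcd(5,76)=1 -> changes

Answer: C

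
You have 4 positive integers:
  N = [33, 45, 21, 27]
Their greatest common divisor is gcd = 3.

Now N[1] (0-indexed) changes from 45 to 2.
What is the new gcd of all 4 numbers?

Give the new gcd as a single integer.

Numbers: [33, 45, 21, 27], gcd = 3
Change: index 1, 45 -> 2
gcd of the OTHER numbers (without index 1): gcd([33, 21, 27]) = 3
New gcd = gcd(g_others, new_val) = gcd(3, 2) = 1

Answer: 1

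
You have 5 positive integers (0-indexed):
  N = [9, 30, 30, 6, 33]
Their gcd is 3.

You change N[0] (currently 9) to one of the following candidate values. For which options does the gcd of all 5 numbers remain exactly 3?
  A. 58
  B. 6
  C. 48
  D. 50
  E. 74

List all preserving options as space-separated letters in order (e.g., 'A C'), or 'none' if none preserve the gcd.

Answer: B C

Derivation:
Old gcd = 3; gcd of others (without N[0]) = 3
New gcd for candidate v: gcd(3, v). Preserves old gcd iff gcd(3, v) = 3.
  Option A: v=58, gcd(3,58)=1 -> changes
  Option B: v=6, gcd(3,6)=3 -> preserves
  Option C: v=48, gcd(3,48)=3 -> preserves
  Option D: v=50, gcd(3,50)=1 -> changes
  Option E: v=74, gcd(3,74)=1 -> changes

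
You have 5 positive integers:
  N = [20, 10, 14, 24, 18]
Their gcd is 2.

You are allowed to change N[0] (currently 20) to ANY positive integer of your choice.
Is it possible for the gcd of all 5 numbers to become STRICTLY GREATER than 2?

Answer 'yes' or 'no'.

Answer: no

Derivation:
Current gcd = 2
gcd of all OTHER numbers (without N[0]=20): gcd([10, 14, 24, 18]) = 2
The new gcd after any change is gcd(2, new_value).
This can be at most 2.
Since 2 = old gcd 2, the gcd can only stay the same or decrease.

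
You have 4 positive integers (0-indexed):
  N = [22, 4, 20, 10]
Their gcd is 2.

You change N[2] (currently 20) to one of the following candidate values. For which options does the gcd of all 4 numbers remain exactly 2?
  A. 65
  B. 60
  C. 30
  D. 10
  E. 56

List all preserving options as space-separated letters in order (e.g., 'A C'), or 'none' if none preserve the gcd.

Old gcd = 2; gcd of others (without N[2]) = 2
New gcd for candidate v: gcd(2, v). Preserves old gcd iff gcd(2, v) = 2.
  Option A: v=65, gcd(2,65)=1 -> changes
  Option B: v=60, gcd(2,60)=2 -> preserves
  Option C: v=30, gcd(2,30)=2 -> preserves
  Option D: v=10, gcd(2,10)=2 -> preserves
  Option E: v=56, gcd(2,56)=2 -> preserves

Answer: B C D E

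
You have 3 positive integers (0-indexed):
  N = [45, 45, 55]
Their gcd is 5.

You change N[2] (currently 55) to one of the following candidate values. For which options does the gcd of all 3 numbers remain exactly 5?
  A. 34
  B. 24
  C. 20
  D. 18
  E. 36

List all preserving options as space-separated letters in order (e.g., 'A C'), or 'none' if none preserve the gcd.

Old gcd = 5; gcd of others (without N[2]) = 45
New gcd for candidate v: gcd(45, v). Preserves old gcd iff gcd(45, v) = 5.
  Option A: v=34, gcd(45,34)=1 -> changes
  Option B: v=24, gcd(45,24)=3 -> changes
  Option C: v=20, gcd(45,20)=5 -> preserves
  Option D: v=18, gcd(45,18)=9 -> changes
  Option E: v=36, gcd(45,36)=9 -> changes

Answer: C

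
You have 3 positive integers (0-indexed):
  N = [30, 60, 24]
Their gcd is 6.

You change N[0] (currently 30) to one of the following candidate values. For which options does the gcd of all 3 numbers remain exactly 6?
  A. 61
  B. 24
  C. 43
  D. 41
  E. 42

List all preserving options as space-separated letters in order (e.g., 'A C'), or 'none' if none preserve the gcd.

Old gcd = 6; gcd of others (without N[0]) = 12
New gcd for candidate v: gcd(12, v). Preserves old gcd iff gcd(12, v) = 6.
  Option A: v=61, gcd(12,61)=1 -> changes
  Option B: v=24, gcd(12,24)=12 -> changes
  Option C: v=43, gcd(12,43)=1 -> changes
  Option D: v=41, gcd(12,41)=1 -> changes
  Option E: v=42, gcd(12,42)=6 -> preserves

Answer: E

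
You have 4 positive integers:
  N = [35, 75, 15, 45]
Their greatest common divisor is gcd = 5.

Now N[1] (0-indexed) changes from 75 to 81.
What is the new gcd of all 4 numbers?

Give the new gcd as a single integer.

Answer: 1

Derivation:
Numbers: [35, 75, 15, 45], gcd = 5
Change: index 1, 75 -> 81
gcd of the OTHER numbers (without index 1): gcd([35, 15, 45]) = 5
New gcd = gcd(g_others, new_val) = gcd(5, 81) = 1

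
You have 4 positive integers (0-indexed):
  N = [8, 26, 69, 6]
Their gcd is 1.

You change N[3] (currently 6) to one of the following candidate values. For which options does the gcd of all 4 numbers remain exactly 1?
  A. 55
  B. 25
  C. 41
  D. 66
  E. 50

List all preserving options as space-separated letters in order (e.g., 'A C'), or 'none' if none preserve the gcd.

Answer: A B C D E

Derivation:
Old gcd = 1; gcd of others (without N[3]) = 1
New gcd for candidate v: gcd(1, v). Preserves old gcd iff gcd(1, v) = 1.
  Option A: v=55, gcd(1,55)=1 -> preserves
  Option B: v=25, gcd(1,25)=1 -> preserves
  Option C: v=41, gcd(1,41)=1 -> preserves
  Option D: v=66, gcd(1,66)=1 -> preserves
  Option E: v=50, gcd(1,50)=1 -> preserves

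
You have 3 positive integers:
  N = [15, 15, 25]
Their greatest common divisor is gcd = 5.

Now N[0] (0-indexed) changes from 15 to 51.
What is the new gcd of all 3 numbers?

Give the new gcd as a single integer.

Answer: 1

Derivation:
Numbers: [15, 15, 25], gcd = 5
Change: index 0, 15 -> 51
gcd of the OTHER numbers (without index 0): gcd([15, 25]) = 5
New gcd = gcd(g_others, new_val) = gcd(5, 51) = 1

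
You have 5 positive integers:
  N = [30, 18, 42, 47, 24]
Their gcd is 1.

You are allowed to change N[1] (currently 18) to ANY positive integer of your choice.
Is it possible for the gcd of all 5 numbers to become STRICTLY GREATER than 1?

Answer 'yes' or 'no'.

Answer: no

Derivation:
Current gcd = 1
gcd of all OTHER numbers (without N[1]=18): gcd([30, 42, 47, 24]) = 1
The new gcd after any change is gcd(1, new_value).
This can be at most 1.
Since 1 = old gcd 1, the gcd can only stay the same or decrease.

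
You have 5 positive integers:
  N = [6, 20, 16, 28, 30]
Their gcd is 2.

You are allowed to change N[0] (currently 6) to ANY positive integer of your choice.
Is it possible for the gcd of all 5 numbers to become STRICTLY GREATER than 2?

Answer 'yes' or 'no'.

Current gcd = 2
gcd of all OTHER numbers (without N[0]=6): gcd([20, 16, 28, 30]) = 2
The new gcd after any change is gcd(2, new_value).
This can be at most 2.
Since 2 = old gcd 2, the gcd can only stay the same or decrease.

Answer: no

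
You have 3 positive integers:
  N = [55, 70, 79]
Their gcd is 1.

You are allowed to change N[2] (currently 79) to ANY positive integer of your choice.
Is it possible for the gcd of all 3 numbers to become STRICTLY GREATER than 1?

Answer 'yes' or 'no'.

Answer: yes

Derivation:
Current gcd = 1
gcd of all OTHER numbers (without N[2]=79): gcd([55, 70]) = 5
The new gcd after any change is gcd(5, new_value).
This can be at most 5.
Since 5 > old gcd 1, the gcd CAN increase (e.g., set N[2] = 5).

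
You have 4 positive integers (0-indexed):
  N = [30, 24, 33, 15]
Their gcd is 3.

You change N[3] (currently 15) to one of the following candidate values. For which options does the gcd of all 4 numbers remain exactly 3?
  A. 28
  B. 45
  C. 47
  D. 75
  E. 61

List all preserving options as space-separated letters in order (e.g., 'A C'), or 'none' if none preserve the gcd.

Answer: B D

Derivation:
Old gcd = 3; gcd of others (without N[3]) = 3
New gcd for candidate v: gcd(3, v). Preserves old gcd iff gcd(3, v) = 3.
  Option A: v=28, gcd(3,28)=1 -> changes
  Option B: v=45, gcd(3,45)=3 -> preserves
  Option C: v=47, gcd(3,47)=1 -> changes
  Option D: v=75, gcd(3,75)=3 -> preserves
  Option E: v=61, gcd(3,61)=1 -> changes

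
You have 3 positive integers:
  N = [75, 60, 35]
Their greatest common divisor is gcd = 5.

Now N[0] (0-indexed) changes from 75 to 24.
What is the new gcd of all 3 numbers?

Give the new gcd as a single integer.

Numbers: [75, 60, 35], gcd = 5
Change: index 0, 75 -> 24
gcd of the OTHER numbers (without index 0): gcd([60, 35]) = 5
New gcd = gcd(g_others, new_val) = gcd(5, 24) = 1

Answer: 1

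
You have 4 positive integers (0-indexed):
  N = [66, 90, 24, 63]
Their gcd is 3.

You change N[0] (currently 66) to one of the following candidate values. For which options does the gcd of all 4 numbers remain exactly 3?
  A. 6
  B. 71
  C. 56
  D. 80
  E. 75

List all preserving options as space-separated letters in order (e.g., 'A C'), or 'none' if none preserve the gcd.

Old gcd = 3; gcd of others (without N[0]) = 3
New gcd for candidate v: gcd(3, v). Preserves old gcd iff gcd(3, v) = 3.
  Option A: v=6, gcd(3,6)=3 -> preserves
  Option B: v=71, gcd(3,71)=1 -> changes
  Option C: v=56, gcd(3,56)=1 -> changes
  Option D: v=80, gcd(3,80)=1 -> changes
  Option E: v=75, gcd(3,75)=3 -> preserves

Answer: A E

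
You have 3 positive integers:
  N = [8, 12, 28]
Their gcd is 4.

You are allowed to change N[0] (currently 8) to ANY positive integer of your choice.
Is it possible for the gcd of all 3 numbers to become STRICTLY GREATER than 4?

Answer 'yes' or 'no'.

Answer: no

Derivation:
Current gcd = 4
gcd of all OTHER numbers (without N[0]=8): gcd([12, 28]) = 4
The new gcd after any change is gcd(4, new_value).
This can be at most 4.
Since 4 = old gcd 4, the gcd can only stay the same or decrease.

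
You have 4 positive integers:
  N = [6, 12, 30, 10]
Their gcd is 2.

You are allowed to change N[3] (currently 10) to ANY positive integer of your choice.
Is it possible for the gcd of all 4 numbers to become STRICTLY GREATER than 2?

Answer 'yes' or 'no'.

Current gcd = 2
gcd of all OTHER numbers (without N[3]=10): gcd([6, 12, 30]) = 6
The new gcd after any change is gcd(6, new_value).
This can be at most 6.
Since 6 > old gcd 2, the gcd CAN increase (e.g., set N[3] = 6).

Answer: yes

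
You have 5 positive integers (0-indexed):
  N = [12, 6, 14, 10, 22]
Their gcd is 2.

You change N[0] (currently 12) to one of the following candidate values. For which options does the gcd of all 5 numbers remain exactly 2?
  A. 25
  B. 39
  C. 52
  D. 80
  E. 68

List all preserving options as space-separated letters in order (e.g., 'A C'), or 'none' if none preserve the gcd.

Old gcd = 2; gcd of others (without N[0]) = 2
New gcd for candidate v: gcd(2, v). Preserves old gcd iff gcd(2, v) = 2.
  Option A: v=25, gcd(2,25)=1 -> changes
  Option B: v=39, gcd(2,39)=1 -> changes
  Option C: v=52, gcd(2,52)=2 -> preserves
  Option D: v=80, gcd(2,80)=2 -> preserves
  Option E: v=68, gcd(2,68)=2 -> preserves

Answer: C D E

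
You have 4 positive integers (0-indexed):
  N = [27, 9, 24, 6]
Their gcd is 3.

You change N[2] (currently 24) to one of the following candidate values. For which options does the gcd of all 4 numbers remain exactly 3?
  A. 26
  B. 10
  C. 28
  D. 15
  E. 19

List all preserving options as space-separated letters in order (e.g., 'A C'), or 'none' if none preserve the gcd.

Old gcd = 3; gcd of others (without N[2]) = 3
New gcd for candidate v: gcd(3, v). Preserves old gcd iff gcd(3, v) = 3.
  Option A: v=26, gcd(3,26)=1 -> changes
  Option B: v=10, gcd(3,10)=1 -> changes
  Option C: v=28, gcd(3,28)=1 -> changes
  Option D: v=15, gcd(3,15)=3 -> preserves
  Option E: v=19, gcd(3,19)=1 -> changes

Answer: D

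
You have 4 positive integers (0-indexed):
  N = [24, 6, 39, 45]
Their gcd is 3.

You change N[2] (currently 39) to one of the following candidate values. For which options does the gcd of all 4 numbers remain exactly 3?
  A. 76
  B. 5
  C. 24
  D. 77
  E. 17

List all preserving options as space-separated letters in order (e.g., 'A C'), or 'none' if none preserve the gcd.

Old gcd = 3; gcd of others (without N[2]) = 3
New gcd for candidate v: gcd(3, v). Preserves old gcd iff gcd(3, v) = 3.
  Option A: v=76, gcd(3,76)=1 -> changes
  Option B: v=5, gcd(3,5)=1 -> changes
  Option C: v=24, gcd(3,24)=3 -> preserves
  Option D: v=77, gcd(3,77)=1 -> changes
  Option E: v=17, gcd(3,17)=1 -> changes

Answer: C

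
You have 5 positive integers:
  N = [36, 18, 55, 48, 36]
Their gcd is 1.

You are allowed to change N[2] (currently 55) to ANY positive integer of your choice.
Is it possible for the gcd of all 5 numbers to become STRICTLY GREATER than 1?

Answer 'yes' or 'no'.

Answer: yes

Derivation:
Current gcd = 1
gcd of all OTHER numbers (without N[2]=55): gcd([36, 18, 48, 36]) = 6
The new gcd after any change is gcd(6, new_value).
This can be at most 6.
Since 6 > old gcd 1, the gcd CAN increase (e.g., set N[2] = 6).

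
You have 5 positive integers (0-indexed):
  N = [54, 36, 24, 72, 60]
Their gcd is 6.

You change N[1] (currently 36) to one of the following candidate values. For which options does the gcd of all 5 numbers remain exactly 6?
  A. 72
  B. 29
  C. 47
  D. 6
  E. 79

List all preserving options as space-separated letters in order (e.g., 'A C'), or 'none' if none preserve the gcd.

Old gcd = 6; gcd of others (without N[1]) = 6
New gcd for candidate v: gcd(6, v). Preserves old gcd iff gcd(6, v) = 6.
  Option A: v=72, gcd(6,72)=6 -> preserves
  Option B: v=29, gcd(6,29)=1 -> changes
  Option C: v=47, gcd(6,47)=1 -> changes
  Option D: v=6, gcd(6,6)=6 -> preserves
  Option E: v=79, gcd(6,79)=1 -> changes

Answer: A D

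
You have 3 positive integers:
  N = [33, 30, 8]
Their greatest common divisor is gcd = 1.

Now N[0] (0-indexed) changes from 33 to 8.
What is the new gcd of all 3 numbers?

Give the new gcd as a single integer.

Numbers: [33, 30, 8], gcd = 1
Change: index 0, 33 -> 8
gcd of the OTHER numbers (without index 0): gcd([30, 8]) = 2
New gcd = gcd(g_others, new_val) = gcd(2, 8) = 2

Answer: 2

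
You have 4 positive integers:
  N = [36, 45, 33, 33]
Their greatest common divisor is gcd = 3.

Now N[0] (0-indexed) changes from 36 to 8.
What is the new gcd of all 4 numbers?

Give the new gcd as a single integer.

Numbers: [36, 45, 33, 33], gcd = 3
Change: index 0, 36 -> 8
gcd of the OTHER numbers (without index 0): gcd([45, 33, 33]) = 3
New gcd = gcd(g_others, new_val) = gcd(3, 8) = 1

Answer: 1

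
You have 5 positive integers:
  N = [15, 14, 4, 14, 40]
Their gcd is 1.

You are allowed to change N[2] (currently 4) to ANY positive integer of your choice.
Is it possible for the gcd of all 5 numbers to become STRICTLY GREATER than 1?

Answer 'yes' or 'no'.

Answer: no

Derivation:
Current gcd = 1
gcd of all OTHER numbers (without N[2]=4): gcd([15, 14, 14, 40]) = 1
The new gcd after any change is gcd(1, new_value).
This can be at most 1.
Since 1 = old gcd 1, the gcd can only stay the same or decrease.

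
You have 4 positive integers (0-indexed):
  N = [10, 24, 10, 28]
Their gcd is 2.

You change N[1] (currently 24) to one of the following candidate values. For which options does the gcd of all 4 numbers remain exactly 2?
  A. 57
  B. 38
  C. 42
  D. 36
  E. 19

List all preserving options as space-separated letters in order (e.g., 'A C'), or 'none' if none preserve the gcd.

Answer: B C D

Derivation:
Old gcd = 2; gcd of others (without N[1]) = 2
New gcd for candidate v: gcd(2, v). Preserves old gcd iff gcd(2, v) = 2.
  Option A: v=57, gcd(2,57)=1 -> changes
  Option B: v=38, gcd(2,38)=2 -> preserves
  Option C: v=42, gcd(2,42)=2 -> preserves
  Option D: v=36, gcd(2,36)=2 -> preserves
  Option E: v=19, gcd(2,19)=1 -> changes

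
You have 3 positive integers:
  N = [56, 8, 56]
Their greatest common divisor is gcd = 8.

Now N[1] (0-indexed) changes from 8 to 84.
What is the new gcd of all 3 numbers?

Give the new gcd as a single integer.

Numbers: [56, 8, 56], gcd = 8
Change: index 1, 8 -> 84
gcd of the OTHER numbers (without index 1): gcd([56, 56]) = 56
New gcd = gcd(g_others, new_val) = gcd(56, 84) = 28

Answer: 28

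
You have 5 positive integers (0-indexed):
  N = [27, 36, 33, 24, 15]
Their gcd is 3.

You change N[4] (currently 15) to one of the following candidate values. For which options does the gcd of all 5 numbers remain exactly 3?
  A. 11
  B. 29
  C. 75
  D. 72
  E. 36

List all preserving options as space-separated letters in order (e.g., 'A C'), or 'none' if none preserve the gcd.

Answer: C D E

Derivation:
Old gcd = 3; gcd of others (without N[4]) = 3
New gcd for candidate v: gcd(3, v). Preserves old gcd iff gcd(3, v) = 3.
  Option A: v=11, gcd(3,11)=1 -> changes
  Option B: v=29, gcd(3,29)=1 -> changes
  Option C: v=75, gcd(3,75)=3 -> preserves
  Option D: v=72, gcd(3,72)=3 -> preserves
  Option E: v=36, gcd(3,36)=3 -> preserves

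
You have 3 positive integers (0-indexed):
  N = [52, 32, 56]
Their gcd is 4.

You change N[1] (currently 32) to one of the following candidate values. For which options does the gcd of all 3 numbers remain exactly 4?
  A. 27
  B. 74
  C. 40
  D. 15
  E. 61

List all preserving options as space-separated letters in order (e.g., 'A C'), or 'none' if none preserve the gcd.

Old gcd = 4; gcd of others (without N[1]) = 4
New gcd for candidate v: gcd(4, v). Preserves old gcd iff gcd(4, v) = 4.
  Option A: v=27, gcd(4,27)=1 -> changes
  Option B: v=74, gcd(4,74)=2 -> changes
  Option C: v=40, gcd(4,40)=4 -> preserves
  Option D: v=15, gcd(4,15)=1 -> changes
  Option E: v=61, gcd(4,61)=1 -> changes

Answer: C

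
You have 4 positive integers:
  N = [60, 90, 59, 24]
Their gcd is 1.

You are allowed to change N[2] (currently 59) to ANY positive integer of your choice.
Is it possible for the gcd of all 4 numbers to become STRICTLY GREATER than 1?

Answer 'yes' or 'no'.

Current gcd = 1
gcd of all OTHER numbers (without N[2]=59): gcd([60, 90, 24]) = 6
The new gcd after any change is gcd(6, new_value).
This can be at most 6.
Since 6 > old gcd 1, the gcd CAN increase (e.g., set N[2] = 6).

Answer: yes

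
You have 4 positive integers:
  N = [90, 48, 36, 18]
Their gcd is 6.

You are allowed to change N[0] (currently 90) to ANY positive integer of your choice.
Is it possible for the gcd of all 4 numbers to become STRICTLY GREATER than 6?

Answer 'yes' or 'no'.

Current gcd = 6
gcd of all OTHER numbers (without N[0]=90): gcd([48, 36, 18]) = 6
The new gcd after any change is gcd(6, new_value).
This can be at most 6.
Since 6 = old gcd 6, the gcd can only stay the same or decrease.

Answer: no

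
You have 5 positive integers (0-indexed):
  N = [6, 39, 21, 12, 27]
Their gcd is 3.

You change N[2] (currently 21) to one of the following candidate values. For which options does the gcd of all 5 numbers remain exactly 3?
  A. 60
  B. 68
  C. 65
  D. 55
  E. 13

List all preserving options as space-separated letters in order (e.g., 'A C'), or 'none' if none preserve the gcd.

Old gcd = 3; gcd of others (without N[2]) = 3
New gcd for candidate v: gcd(3, v). Preserves old gcd iff gcd(3, v) = 3.
  Option A: v=60, gcd(3,60)=3 -> preserves
  Option B: v=68, gcd(3,68)=1 -> changes
  Option C: v=65, gcd(3,65)=1 -> changes
  Option D: v=55, gcd(3,55)=1 -> changes
  Option E: v=13, gcd(3,13)=1 -> changes

Answer: A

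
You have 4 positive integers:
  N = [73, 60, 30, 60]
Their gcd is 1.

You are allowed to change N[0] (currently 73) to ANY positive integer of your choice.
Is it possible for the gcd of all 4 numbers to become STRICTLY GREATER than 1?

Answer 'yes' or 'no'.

Current gcd = 1
gcd of all OTHER numbers (without N[0]=73): gcd([60, 30, 60]) = 30
The new gcd after any change is gcd(30, new_value).
This can be at most 30.
Since 30 > old gcd 1, the gcd CAN increase (e.g., set N[0] = 30).

Answer: yes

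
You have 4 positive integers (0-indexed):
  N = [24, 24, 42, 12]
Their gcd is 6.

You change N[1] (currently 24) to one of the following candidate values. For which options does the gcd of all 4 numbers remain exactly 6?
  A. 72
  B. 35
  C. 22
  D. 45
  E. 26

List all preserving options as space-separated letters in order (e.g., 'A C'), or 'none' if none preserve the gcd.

Old gcd = 6; gcd of others (without N[1]) = 6
New gcd for candidate v: gcd(6, v). Preserves old gcd iff gcd(6, v) = 6.
  Option A: v=72, gcd(6,72)=6 -> preserves
  Option B: v=35, gcd(6,35)=1 -> changes
  Option C: v=22, gcd(6,22)=2 -> changes
  Option D: v=45, gcd(6,45)=3 -> changes
  Option E: v=26, gcd(6,26)=2 -> changes

Answer: A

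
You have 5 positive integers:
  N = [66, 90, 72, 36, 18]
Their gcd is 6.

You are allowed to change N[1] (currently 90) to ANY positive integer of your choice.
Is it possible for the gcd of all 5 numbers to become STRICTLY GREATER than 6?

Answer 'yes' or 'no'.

Current gcd = 6
gcd of all OTHER numbers (without N[1]=90): gcd([66, 72, 36, 18]) = 6
The new gcd after any change is gcd(6, new_value).
This can be at most 6.
Since 6 = old gcd 6, the gcd can only stay the same or decrease.

Answer: no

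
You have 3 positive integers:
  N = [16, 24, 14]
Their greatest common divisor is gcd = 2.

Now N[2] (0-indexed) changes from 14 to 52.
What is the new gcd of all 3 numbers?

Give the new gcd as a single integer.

Numbers: [16, 24, 14], gcd = 2
Change: index 2, 14 -> 52
gcd of the OTHER numbers (without index 2): gcd([16, 24]) = 8
New gcd = gcd(g_others, new_val) = gcd(8, 52) = 4

Answer: 4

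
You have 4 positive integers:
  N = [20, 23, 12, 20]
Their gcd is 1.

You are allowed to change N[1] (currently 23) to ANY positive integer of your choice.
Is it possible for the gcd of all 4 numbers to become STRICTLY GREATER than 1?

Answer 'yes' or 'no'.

Current gcd = 1
gcd of all OTHER numbers (without N[1]=23): gcd([20, 12, 20]) = 4
The new gcd after any change is gcd(4, new_value).
This can be at most 4.
Since 4 > old gcd 1, the gcd CAN increase (e.g., set N[1] = 4).

Answer: yes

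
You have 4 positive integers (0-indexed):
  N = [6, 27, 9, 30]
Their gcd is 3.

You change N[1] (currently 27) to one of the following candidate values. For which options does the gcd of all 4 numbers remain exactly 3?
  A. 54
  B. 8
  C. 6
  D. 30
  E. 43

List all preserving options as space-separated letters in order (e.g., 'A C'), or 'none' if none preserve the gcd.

Old gcd = 3; gcd of others (without N[1]) = 3
New gcd for candidate v: gcd(3, v). Preserves old gcd iff gcd(3, v) = 3.
  Option A: v=54, gcd(3,54)=3 -> preserves
  Option B: v=8, gcd(3,8)=1 -> changes
  Option C: v=6, gcd(3,6)=3 -> preserves
  Option D: v=30, gcd(3,30)=3 -> preserves
  Option E: v=43, gcd(3,43)=1 -> changes

Answer: A C D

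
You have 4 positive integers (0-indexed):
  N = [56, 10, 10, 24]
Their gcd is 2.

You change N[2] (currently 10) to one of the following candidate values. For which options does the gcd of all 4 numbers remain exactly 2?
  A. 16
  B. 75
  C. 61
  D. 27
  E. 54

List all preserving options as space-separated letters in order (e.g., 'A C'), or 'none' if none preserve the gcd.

Old gcd = 2; gcd of others (without N[2]) = 2
New gcd for candidate v: gcd(2, v). Preserves old gcd iff gcd(2, v) = 2.
  Option A: v=16, gcd(2,16)=2 -> preserves
  Option B: v=75, gcd(2,75)=1 -> changes
  Option C: v=61, gcd(2,61)=1 -> changes
  Option D: v=27, gcd(2,27)=1 -> changes
  Option E: v=54, gcd(2,54)=2 -> preserves

Answer: A E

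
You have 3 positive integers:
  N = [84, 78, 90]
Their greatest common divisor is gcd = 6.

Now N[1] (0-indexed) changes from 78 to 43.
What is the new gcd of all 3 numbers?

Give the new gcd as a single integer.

Numbers: [84, 78, 90], gcd = 6
Change: index 1, 78 -> 43
gcd of the OTHER numbers (without index 1): gcd([84, 90]) = 6
New gcd = gcd(g_others, new_val) = gcd(6, 43) = 1

Answer: 1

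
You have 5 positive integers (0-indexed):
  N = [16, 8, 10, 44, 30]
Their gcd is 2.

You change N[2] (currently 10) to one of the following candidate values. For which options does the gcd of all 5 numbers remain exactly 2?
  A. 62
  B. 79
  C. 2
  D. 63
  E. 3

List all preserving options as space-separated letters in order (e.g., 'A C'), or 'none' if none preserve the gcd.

Old gcd = 2; gcd of others (without N[2]) = 2
New gcd for candidate v: gcd(2, v). Preserves old gcd iff gcd(2, v) = 2.
  Option A: v=62, gcd(2,62)=2 -> preserves
  Option B: v=79, gcd(2,79)=1 -> changes
  Option C: v=2, gcd(2,2)=2 -> preserves
  Option D: v=63, gcd(2,63)=1 -> changes
  Option E: v=3, gcd(2,3)=1 -> changes

Answer: A C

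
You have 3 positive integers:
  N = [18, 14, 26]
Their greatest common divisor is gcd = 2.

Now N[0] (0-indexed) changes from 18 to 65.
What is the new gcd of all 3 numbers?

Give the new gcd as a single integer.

Answer: 1

Derivation:
Numbers: [18, 14, 26], gcd = 2
Change: index 0, 18 -> 65
gcd of the OTHER numbers (without index 0): gcd([14, 26]) = 2
New gcd = gcd(g_others, new_val) = gcd(2, 65) = 1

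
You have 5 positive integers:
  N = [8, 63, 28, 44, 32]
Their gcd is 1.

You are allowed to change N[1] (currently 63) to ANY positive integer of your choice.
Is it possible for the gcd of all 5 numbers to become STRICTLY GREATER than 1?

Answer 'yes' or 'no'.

Current gcd = 1
gcd of all OTHER numbers (without N[1]=63): gcd([8, 28, 44, 32]) = 4
The new gcd after any change is gcd(4, new_value).
This can be at most 4.
Since 4 > old gcd 1, the gcd CAN increase (e.g., set N[1] = 4).

Answer: yes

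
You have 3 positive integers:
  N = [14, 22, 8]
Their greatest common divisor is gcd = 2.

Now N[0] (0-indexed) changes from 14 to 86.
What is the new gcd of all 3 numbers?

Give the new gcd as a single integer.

Answer: 2

Derivation:
Numbers: [14, 22, 8], gcd = 2
Change: index 0, 14 -> 86
gcd of the OTHER numbers (without index 0): gcd([22, 8]) = 2
New gcd = gcd(g_others, new_val) = gcd(2, 86) = 2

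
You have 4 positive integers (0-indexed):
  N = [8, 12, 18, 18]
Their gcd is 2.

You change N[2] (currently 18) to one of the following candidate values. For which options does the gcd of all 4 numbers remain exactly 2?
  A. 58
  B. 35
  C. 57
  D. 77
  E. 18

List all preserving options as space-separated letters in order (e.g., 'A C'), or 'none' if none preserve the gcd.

Old gcd = 2; gcd of others (without N[2]) = 2
New gcd for candidate v: gcd(2, v). Preserves old gcd iff gcd(2, v) = 2.
  Option A: v=58, gcd(2,58)=2 -> preserves
  Option B: v=35, gcd(2,35)=1 -> changes
  Option C: v=57, gcd(2,57)=1 -> changes
  Option D: v=77, gcd(2,77)=1 -> changes
  Option E: v=18, gcd(2,18)=2 -> preserves

Answer: A E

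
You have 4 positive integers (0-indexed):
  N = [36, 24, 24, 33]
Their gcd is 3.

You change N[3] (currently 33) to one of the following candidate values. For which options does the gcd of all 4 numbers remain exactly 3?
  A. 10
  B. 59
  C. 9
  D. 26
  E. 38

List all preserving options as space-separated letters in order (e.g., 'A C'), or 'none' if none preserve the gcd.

Old gcd = 3; gcd of others (without N[3]) = 12
New gcd for candidate v: gcd(12, v). Preserves old gcd iff gcd(12, v) = 3.
  Option A: v=10, gcd(12,10)=2 -> changes
  Option B: v=59, gcd(12,59)=1 -> changes
  Option C: v=9, gcd(12,9)=3 -> preserves
  Option D: v=26, gcd(12,26)=2 -> changes
  Option E: v=38, gcd(12,38)=2 -> changes

Answer: C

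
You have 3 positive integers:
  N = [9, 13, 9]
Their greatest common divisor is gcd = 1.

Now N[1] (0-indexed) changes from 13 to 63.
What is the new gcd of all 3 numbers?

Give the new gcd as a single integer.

Answer: 9

Derivation:
Numbers: [9, 13, 9], gcd = 1
Change: index 1, 13 -> 63
gcd of the OTHER numbers (without index 1): gcd([9, 9]) = 9
New gcd = gcd(g_others, new_val) = gcd(9, 63) = 9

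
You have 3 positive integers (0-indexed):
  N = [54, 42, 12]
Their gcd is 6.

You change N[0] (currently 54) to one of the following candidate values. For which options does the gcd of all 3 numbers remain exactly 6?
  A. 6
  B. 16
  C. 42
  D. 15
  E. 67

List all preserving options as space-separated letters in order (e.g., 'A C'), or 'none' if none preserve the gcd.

Old gcd = 6; gcd of others (without N[0]) = 6
New gcd for candidate v: gcd(6, v). Preserves old gcd iff gcd(6, v) = 6.
  Option A: v=6, gcd(6,6)=6 -> preserves
  Option B: v=16, gcd(6,16)=2 -> changes
  Option C: v=42, gcd(6,42)=6 -> preserves
  Option D: v=15, gcd(6,15)=3 -> changes
  Option E: v=67, gcd(6,67)=1 -> changes

Answer: A C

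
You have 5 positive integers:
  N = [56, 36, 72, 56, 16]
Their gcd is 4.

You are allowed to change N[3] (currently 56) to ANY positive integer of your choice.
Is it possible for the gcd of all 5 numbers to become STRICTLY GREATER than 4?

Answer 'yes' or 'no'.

Answer: no

Derivation:
Current gcd = 4
gcd of all OTHER numbers (without N[3]=56): gcd([56, 36, 72, 16]) = 4
The new gcd after any change is gcd(4, new_value).
This can be at most 4.
Since 4 = old gcd 4, the gcd can only stay the same or decrease.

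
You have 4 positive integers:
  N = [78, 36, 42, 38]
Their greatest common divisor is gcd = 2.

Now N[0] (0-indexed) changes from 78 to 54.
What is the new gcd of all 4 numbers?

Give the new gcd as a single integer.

Numbers: [78, 36, 42, 38], gcd = 2
Change: index 0, 78 -> 54
gcd of the OTHER numbers (without index 0): gcd([36, 42, 38]) = 2
New gcd = gcd(g_others, new_val) = gcd(2, 54) = 2

Answer: 2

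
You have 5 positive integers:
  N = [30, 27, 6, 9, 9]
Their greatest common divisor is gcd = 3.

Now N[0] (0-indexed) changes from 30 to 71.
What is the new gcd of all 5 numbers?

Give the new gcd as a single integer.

Numbers: [30, 27, 6, 9, 9], gcd = 3
Change: index 0, 30 -> 71
gcd of the OTHER numbers (without index 0): gcd([27, 6, 9, 9]) = 3
New gcd = gcd(g_others, new_val) = gcd(3, 71) = 1

Answer: 1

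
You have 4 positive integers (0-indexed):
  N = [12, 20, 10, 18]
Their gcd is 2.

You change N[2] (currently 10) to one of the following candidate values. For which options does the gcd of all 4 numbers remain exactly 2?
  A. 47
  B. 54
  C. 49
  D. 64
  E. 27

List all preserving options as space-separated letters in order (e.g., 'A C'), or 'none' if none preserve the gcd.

Old gcd = 2; gcd of others (without N[2]) = 2
New gcd for candidate v: gcd(2, v). Preserves old gcd iff gcd(2, v) = 2.
  Option A: v=47, gcd(2,47)=1 -> changes
  Option B: v=54, gcd(2,54)=2 -> preserves
  Option C: v=49, gcd(2,49)=1 -> changes
  Option D: v=64, gcd(2,64)=2 -> preserves
  Option E: v=27, gcd(2,27)=1 -> changes

Answer: B D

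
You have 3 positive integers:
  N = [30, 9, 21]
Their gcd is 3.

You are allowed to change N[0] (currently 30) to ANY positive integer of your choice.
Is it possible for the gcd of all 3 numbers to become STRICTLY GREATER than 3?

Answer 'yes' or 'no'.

Current gcd = 3
gcd of all OTHER numbers (without N[0]=30): gcd([9, 21]) = 3
The new gcd after any change is gcd(3, new_value).
This can be at most 3.
Since 3 = old gcd 3, the gcd can only stay the same or decrease.

Answer: no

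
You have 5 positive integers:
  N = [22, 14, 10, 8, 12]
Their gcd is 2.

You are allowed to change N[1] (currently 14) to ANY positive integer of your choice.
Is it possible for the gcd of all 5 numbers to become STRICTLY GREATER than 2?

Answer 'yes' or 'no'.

Answer: no

Derivation:
Current gcd = 2
gcd of all OTHER numbers (without N[1]=14): gcd([22, 10, 8, 12]) = 2
The new gcd after any change is gcd(2, new_value).
This can be at most 2.
Since 2 = old gcd 2, the gcd can only stay the same or decrease.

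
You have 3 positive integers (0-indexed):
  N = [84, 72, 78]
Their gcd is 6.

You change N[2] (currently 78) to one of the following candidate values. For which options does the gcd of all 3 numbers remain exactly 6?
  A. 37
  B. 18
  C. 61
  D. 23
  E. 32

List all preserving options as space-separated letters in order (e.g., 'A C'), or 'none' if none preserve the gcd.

Old gcd = 6; gcd of others (without N[2]) = 12
New gcd for candidate v: gcd(12, v). Preserves old gcd iff gcd(12, v) = 6.
  Option A: v=37, gcd(12,37)=1 -> changes
  Option B: v=18, gcd(12,18)=6 -> preserves
  Option C: v=61, gcd(12,61)=1 -> changes
  Option D: v=23, gcd(12,23)=1 -> changes
  Option E: v=32, gcd(12,32)=4 -> changes

Answer: B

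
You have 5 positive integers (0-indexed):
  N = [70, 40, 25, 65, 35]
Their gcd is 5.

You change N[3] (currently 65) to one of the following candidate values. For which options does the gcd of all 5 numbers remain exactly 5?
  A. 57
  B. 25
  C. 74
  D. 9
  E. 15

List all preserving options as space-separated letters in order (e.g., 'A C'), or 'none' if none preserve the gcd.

Answer: B E

Derivation:
Old gcd = 5; gcd of others (without N[3]) = 5
New gcd for candidate v: gcd(5, v). Preserves old gcd iff gcd(5, v) = 5.
  Option A: v=57, gcd(5,57)=1 -> changes
  Option B: v=25, gcd(5,25)=5 -> preserves
  Option C: v=74, gcd(5,74)=1 -> changes
  Option D: v=9, gcd(5,9)=1 -> changes
  Option E: v=15, gcd(5,15)=5 -> preserves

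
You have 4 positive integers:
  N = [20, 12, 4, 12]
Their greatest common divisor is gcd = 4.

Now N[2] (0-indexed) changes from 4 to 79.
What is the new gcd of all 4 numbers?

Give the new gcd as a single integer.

Numbers: [20, 12, 4, 12], gcd = 4
Change: index 2, 4 -> 79
gcd of the OTHER numbers (without index 2): gcd([20, 12, 12]) = 4
New gcd = gcd(g_others, new_val) = gcd(4, 79) = 1

Answer: 1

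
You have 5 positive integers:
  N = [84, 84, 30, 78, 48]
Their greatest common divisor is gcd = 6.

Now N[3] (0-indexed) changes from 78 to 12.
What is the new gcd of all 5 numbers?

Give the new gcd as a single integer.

Answer: 6

Derivation:
Numbers: [84, 84, 30, 78, 48], gcd = 6
Change: index 3, 78 -> 12
gcd of the OTHER numbers (without index 3): gcd([84, 84, 30, 48]) = 6
New gcd = gcd(g_others, new_val) = gcd(6, 12) = 6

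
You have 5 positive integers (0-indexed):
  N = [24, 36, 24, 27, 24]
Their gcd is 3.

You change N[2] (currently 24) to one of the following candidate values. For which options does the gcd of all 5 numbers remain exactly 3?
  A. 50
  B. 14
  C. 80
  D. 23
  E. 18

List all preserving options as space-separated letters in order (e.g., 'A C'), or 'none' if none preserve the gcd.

Answer: E

Derivation:
Old gcd = 3; gcd of others (without N[2]) = 3
New gcd for candidate v: gcd(3, v). Preserves old gcd iff gcd(3, v) = 3.
  Option A: v=50, gcd(3,50)=1 -> changes
  Option B: v=14, gcd(3,14)=1 -> changes
  Option C: v=80, gcd(3,80)=1 -> changes
  Option D: v=23, gcd(3,23)=1 -> changes
  Option E: v=18, gcd(3,18)=3 -> preserves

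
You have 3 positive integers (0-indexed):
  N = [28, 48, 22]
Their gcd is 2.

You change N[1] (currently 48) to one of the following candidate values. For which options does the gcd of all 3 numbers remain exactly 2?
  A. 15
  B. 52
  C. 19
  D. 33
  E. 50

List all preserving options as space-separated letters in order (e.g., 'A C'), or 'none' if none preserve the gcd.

Answer: B E

Derivation:
Old gcd = 2; gcd of others (without N[1]) = 2
New gcd for candidate v: gcd(2, v). Preserves old gcd iff gcd(2, v) = 2.
  Option A: v=15, gcd(2,15)=1 -> changes
  Option B: v=52, gcd(2,52)=2 -> preserves
  Option C: v=19, gcd(2,19)=1 -> changes
  Option D: v=33, gcd(2,33)=1 -> changes
  Option E: v=50, gcd(2,50)=2 -> preserves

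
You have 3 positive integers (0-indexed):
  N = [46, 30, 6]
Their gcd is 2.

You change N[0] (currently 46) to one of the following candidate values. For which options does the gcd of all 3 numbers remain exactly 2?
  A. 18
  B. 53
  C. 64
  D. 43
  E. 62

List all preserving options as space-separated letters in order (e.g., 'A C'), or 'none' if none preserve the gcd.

Answer: C E

Derivation:
Old gcd = 2; gcd of others (without N[0]) = 6
New gcd for candidate v: gcd(6, v). Preserves old gcd iff gcd(6, v) = 2.
  Option A: v=18, gcd(6,18)=6 -> changes
  Option B: v=53, gcd(6,53)=1 -> changes
  Option C: v=64, gcd(6,64)=2 -> preserves
  Option D: v=43, gcd(6,43)=1 -> changes
  Option E: v=62, gcd(6,62)=2 -> preserves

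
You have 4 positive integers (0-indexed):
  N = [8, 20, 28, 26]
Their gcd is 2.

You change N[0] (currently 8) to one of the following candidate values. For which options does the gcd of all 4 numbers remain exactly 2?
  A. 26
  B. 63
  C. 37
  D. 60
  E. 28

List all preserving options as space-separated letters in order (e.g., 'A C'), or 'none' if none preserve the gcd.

Answer: A D E

Derivation:
Old gcd = 2; gcd of others (without N[0]) = 2
New gcd for candidate v: gcd(2, v). Preserves old gcd iff gcd(2, v) = 2.
  Option A: v=26, gcd(2,26)=2 -> preserves
  Option B: v=63, gcd(2,63)=1 -> changes
  Option C: v=37, gcd(2,37)=1 -> changes
  Option D: v=60, gcd(2,60)=2 -> preserves
  Option E: v=28, gcd(2,28)=2 -> preserves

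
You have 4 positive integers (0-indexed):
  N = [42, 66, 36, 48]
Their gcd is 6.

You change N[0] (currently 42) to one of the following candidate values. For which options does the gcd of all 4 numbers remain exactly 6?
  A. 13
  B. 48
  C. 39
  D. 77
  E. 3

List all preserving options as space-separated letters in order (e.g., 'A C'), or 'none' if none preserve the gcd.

Old gcd = 6; gcd of others (without N[0]) = 6
New gcd for candidate v: gcd(6, v). Preserves old gcd iff gcd(6, v) = 6.
  Option A: v=13, gcd(6,13)=1 -> changes
  Option B: v=48, gcd(6,48)=6 -> preserves
  Option C: v=39, gcd(6,39)=3 -> changes
  Option D: v=77, gcd(6,77)=1 -> changes
  Option E: v=3, gcd(6,3)=3 -> changes

Answer: B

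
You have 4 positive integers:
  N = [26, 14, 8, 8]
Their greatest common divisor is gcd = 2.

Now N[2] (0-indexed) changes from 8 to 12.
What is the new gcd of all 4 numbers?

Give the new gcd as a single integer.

Numbers: [26, 14, 8, 8], gcd = 2
Change: index 2, 8 -> 12
gcd of the OTHER numbers (without index 2): gcd([26, 14, 8]) = 2
New gcd = gcd(g_others, new_val) = gcd(2, 12) = 2

Answer: 2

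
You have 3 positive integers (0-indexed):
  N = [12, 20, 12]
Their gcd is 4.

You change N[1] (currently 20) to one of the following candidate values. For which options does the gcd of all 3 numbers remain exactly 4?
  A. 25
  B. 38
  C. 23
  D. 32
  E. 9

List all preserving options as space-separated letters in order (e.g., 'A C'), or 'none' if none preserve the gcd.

Answer: D

Derivation:
Old gcd = 4; gcd of others (without N[1]) = 12
New gcd for candidate v: gcd(12, v). Preserves old gcd iff gcd(12, v) = 4.
  Option A: v=25, gcd(12,25)=1 -> changes
  Option B: v=38, gcd(12,38)=2 -> changes
  Option C: v=23, gcd(12,23)=1 -> changes
  Option D: v=32, gcd(12,32)=4 -> preserves
  Option E: v=9, gcd(12,9)=3 -> changes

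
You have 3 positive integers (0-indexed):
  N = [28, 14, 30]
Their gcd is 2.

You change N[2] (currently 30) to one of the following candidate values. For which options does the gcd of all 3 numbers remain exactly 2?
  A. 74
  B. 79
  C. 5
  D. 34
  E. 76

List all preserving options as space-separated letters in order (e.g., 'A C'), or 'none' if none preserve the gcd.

Old gcd = 2; gcd of others (without N[2]) = 14
New gcd for candidate v: gcd(14, v). Preserves old gcd iff gcd(14, v) = 2.
  Option A: v=74, gcd(14,74)=2 -> preserves
  Option B: v=79, gcd(14,79)=1 -> changes
  Option C: v=5, gcd(14,5)=1 -> changes
  Option D: v=34, gcd(14,34)=2 -> preserves
  Option E: v=76, gcd(14,76)=2 -> preserves

Answer: A D E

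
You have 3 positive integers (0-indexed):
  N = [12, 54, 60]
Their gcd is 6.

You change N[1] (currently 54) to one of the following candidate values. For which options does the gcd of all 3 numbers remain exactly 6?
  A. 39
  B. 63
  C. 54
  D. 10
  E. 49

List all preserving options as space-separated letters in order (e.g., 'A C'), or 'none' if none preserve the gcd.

Old gcd = 6; gcd of others (without N[1]) = 12
New gcd for candidate v: gcd(12, v). Preserves old gcd iff gcd(12, v) = 6.
  Option A: v=39, gcd(12,39)=3 -> changes
  Option B: v=63, gcd(12,63)=3 -> changes
  Option C: v=54, gcd(12,54)=6 -> preserves
  Option D: v=10, gcd(12,10)=2 -> changes
  Option E: v=49, gcd(12,49)=1 -> changes

Answer: C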